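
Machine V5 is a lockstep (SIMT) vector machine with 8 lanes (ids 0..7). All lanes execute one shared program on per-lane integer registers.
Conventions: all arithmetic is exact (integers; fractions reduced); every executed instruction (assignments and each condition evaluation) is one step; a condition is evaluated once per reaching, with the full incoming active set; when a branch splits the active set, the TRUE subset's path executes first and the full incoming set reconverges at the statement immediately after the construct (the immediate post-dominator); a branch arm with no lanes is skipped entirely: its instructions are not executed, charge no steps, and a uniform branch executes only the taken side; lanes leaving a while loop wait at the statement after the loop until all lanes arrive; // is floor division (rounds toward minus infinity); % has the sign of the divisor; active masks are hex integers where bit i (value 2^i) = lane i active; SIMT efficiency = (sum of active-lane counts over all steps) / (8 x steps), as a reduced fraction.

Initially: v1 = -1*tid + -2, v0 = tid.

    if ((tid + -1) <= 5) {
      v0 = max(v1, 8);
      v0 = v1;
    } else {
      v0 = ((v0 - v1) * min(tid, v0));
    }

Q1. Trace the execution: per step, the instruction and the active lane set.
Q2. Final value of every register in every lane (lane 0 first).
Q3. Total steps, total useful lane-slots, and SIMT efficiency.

step 0: eval ((tid + -1) <= 5)       0xff
step 1: v0 <- max(v1, 8)             0x7f
step 2: v0 <- v1                     0x7f
step 3: v0 <- ((v0 - v1) * min(tid, v0)) 0x80

Answer: 4 steps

v1: -2,-3,-4,-5,-6,-7,-8,-9
v0: -2,-3,-4,-5,-6,-7,-8,112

steps = 4; useful = 23; efficiency = 23/32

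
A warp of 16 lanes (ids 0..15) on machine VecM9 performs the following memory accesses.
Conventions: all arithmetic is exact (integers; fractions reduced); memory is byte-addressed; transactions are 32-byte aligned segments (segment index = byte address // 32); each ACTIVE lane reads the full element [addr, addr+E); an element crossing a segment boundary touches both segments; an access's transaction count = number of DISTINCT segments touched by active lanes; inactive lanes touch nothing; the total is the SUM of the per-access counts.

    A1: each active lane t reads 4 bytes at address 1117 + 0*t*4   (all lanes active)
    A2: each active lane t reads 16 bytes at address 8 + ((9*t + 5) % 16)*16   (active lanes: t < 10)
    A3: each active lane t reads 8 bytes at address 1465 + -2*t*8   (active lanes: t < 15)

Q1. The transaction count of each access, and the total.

A1: 2 transactions
A2: 8 transactions
A3: 9 transactions

Answer: 2,8,9; total 19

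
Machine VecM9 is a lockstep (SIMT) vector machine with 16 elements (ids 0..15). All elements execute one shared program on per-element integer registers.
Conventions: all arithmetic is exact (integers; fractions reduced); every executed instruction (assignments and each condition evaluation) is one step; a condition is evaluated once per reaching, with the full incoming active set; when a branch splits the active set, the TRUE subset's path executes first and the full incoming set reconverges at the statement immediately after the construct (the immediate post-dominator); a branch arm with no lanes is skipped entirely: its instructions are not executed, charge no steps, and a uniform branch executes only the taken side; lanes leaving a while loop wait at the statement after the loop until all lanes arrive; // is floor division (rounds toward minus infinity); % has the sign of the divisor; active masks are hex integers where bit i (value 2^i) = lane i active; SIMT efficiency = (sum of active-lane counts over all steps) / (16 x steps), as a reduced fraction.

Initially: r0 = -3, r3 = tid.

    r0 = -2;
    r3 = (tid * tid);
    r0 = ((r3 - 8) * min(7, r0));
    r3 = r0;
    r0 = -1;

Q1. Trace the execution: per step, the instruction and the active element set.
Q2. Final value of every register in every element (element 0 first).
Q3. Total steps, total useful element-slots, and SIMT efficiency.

step 0: r0 <- -2                     0xffff
step 1: r3 <- (tid * tid)            0xffff
step 2: r0 <- ((r3 - 8) * min(7, r0)) 0xffff
step 3: r3 <- r0                     0xffff
step 4: r0 <- -1                     0xffff

Answer: 5 steps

r0: -1,-1,-1,-1,-1,-1,-1,-1,-1,-1,-1,-1,-1,-1,-1,-1
r3: 16,14,8,-2,-16,-34,-56,-82,-112,-146,-184,-226,-272,-322,-376,-434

steps = 5; useful = 80; efficiency = 80/80 = 1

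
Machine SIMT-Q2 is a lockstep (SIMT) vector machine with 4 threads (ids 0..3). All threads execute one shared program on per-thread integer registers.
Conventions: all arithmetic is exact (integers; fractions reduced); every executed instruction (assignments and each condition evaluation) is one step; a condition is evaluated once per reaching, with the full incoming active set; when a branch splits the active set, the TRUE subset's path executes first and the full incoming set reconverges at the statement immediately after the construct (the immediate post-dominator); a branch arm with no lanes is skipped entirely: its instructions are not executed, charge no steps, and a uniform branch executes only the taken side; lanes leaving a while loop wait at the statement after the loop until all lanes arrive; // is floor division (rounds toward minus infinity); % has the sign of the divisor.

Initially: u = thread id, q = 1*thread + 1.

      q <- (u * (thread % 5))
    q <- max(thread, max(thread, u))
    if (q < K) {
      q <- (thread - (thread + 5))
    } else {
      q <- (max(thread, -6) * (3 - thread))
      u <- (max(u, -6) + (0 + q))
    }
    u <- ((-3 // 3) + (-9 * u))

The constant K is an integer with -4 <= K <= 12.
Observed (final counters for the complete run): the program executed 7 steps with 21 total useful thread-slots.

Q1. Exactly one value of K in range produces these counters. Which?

Answer: K = 3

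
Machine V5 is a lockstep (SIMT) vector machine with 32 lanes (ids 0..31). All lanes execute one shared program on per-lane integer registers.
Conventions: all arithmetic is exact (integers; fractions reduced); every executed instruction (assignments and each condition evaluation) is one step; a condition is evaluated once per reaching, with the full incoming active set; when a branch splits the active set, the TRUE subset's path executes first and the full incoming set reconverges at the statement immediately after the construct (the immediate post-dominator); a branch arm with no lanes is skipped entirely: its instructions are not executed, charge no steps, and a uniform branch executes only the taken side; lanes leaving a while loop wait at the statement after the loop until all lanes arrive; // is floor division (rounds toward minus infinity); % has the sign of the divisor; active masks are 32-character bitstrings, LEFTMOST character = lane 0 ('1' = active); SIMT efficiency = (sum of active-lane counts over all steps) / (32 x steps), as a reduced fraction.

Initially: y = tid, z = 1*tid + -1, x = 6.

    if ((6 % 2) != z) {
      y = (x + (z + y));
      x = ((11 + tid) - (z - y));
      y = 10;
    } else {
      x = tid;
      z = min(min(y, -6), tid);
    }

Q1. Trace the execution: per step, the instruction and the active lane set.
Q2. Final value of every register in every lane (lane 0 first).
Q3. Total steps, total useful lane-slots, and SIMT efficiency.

step 0: eval ((6 % 2) != z)          11111111111111111111111111111111
step 1: y <- (x + (z + y))           10111111111111111111111111111111
step 2: x <- ((11 + tid) - (z - y))  10111111111111111111111111111111
step 3: y <- 10                      10111111111111111111111111111111
step 4: x <- tid                     01000000000000000000000000000000
step 5: z <- min(min(y, -6), tid)    01000000000000000000000000000000

Answer: 6 steps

y: 10,1,10,10,10,10,10,10,10,10,10,10,10,10,10,10,10,10,10,10,10,10,10,10,10,10,10,10,10,10,10,10
z: -1,-6,1,2,3,4,5,6,7,8,9,10,11,12,13,14,15,16,17,18,19,20,21,22,23,24,25,26,27,28,29,30
x: 17,1,21,23,25,27,29,31,33,35,37,39,41,43,45,47,49,51,53,55,57,59,61,63,65,67,69,71,73,75,77,79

steps = 6; useful = 127; efficiency = 127/192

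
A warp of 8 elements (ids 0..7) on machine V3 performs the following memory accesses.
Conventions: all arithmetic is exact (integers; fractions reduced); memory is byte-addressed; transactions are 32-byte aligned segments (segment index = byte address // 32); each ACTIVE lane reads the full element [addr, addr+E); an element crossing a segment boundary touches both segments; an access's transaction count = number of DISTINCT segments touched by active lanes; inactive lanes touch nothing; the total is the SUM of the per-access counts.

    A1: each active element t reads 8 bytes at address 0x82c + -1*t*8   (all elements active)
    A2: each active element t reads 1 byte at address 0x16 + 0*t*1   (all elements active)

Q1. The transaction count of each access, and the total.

A1: 3 transactions
A2: 1 transaction

Answer: 3,1; total 4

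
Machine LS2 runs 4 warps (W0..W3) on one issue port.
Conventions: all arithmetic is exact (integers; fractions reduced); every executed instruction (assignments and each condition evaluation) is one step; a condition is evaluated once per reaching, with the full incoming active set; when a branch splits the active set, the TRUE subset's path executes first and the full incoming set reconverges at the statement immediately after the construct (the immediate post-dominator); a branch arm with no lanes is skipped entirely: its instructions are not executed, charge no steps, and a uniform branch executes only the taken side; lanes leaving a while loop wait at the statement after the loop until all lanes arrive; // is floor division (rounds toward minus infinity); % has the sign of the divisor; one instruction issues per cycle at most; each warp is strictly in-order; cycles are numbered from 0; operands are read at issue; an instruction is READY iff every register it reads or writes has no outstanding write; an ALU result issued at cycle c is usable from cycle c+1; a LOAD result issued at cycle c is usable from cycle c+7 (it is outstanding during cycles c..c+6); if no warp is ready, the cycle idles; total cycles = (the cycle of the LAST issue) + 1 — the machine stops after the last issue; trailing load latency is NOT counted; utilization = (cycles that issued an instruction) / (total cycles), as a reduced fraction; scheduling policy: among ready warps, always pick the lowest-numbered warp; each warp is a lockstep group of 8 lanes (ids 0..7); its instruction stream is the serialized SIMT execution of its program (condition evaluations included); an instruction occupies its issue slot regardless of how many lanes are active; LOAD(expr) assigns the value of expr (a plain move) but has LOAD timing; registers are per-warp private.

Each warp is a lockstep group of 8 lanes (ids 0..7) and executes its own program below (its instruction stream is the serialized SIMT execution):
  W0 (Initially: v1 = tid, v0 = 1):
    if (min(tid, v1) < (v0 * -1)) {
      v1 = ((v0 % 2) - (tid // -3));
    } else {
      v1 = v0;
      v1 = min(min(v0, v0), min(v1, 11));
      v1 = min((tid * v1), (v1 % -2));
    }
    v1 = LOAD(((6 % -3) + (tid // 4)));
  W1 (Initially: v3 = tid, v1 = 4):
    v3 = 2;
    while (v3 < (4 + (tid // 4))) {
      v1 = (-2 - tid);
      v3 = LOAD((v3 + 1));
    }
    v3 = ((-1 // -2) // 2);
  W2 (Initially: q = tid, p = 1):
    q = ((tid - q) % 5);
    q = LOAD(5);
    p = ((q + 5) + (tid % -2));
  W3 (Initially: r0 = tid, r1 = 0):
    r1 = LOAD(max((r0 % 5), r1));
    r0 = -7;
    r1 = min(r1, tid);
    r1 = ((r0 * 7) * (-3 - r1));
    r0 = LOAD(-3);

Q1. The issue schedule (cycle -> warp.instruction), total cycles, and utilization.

cycle 0: W0.I0
cycle 1: W0.I1
cycle 2: W0.I2
cycle 3: W0.I3
cycle 4: W0.I4
cycle 5: W1.I0
cycle 6: W1.I1
cycle 7: W1.I2
cycle 8: W1.I3
cycle 9: W2.I0
cycle 10: W2.I1
cycle 11: W3.I0
cycle 12: W3.I1
cycle 13: idle
cycle 14: idle
cycle 15: W1.I4
cycle 16: W1.I5
cycle 17: W1.I6
cycle 18: W2.I2
cycle 19: W3.I2
cycle 20: W3.I3
cycle 21: W3.I4
cycle 22: idle
cycle 23: idle
cycle 24: W1.I7
cycle 25: W1.I8
cycle 26: W1.I9
cycle 27: idle
cycle 28: idle
cycle 29: idle
cycle 30: idle
cycle 31: idle
cycle 32: idle
cycle 33: W1.I10
cycle 34: W1.I11

Answer: 35 cycles, utilization 5/7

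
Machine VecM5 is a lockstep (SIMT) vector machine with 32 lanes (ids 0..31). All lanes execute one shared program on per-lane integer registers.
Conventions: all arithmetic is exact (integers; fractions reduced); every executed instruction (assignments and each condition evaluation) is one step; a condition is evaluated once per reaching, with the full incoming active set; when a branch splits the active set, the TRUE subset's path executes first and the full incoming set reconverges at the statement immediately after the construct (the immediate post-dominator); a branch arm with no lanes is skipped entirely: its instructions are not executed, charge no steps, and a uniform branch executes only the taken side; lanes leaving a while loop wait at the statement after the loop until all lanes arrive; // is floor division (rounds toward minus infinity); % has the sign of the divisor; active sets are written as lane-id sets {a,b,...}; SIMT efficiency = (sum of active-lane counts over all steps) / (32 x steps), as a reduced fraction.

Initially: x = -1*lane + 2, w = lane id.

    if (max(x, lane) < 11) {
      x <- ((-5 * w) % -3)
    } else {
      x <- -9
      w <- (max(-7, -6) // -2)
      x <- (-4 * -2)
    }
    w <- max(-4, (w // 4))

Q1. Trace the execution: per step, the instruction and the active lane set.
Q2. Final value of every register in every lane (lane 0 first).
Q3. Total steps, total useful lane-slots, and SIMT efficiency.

step 0: eval (max(x, lane) < 11)     {0,1,2,3,4,5,6,7,8,9,10,11,12,13,14,15,16,17,18,19,20,21,22,23,24,25,26,27,28,29,30,31}
step 1: x <- ((-5 * w) % -3)         {0,1,2,3,4,5,6,7,8,9,10}
step 2: x <- -9                      {11,12,13,14,15,16,17,18,19,20,21,22,23,24,25,26,27,28,29,30,31}
step 3: w <- (max(-7, -6) // -2)     {11,12,13,14,15,16,17,18,19,20,21,22,23,24,25,26,27,28,29,30,31}
step 4: x <- (-4 * -2)               {11,12,13,14,15,16,17,18,19,20,21,22,23,24,25,26,27,28,29,30,31}
step 5: w <- max(-4, (w // 4))       {0,1,2,3,4,5,6,7,8,9,10,11,12,13,14,15,16,17,18,19,20,21,22,23,24,25,26,27,28,29,30,31}

Answer: 6 steps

x: 0,-2,-1,0,-2,-1,0,-2,-1,0,-2,8,8,8,8,8,8,8,8,8,8,8,8,8,8,8,8,8,8,8,8,8
w: 0,0,0,0,1,1,1,1,2,2,2,0,0,0,0,0,0,0,0,0,0,0,0,0,0,0,0,0,0,0,0,0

steps = 6; useful = 138; efficiency = 138/192 = 23/32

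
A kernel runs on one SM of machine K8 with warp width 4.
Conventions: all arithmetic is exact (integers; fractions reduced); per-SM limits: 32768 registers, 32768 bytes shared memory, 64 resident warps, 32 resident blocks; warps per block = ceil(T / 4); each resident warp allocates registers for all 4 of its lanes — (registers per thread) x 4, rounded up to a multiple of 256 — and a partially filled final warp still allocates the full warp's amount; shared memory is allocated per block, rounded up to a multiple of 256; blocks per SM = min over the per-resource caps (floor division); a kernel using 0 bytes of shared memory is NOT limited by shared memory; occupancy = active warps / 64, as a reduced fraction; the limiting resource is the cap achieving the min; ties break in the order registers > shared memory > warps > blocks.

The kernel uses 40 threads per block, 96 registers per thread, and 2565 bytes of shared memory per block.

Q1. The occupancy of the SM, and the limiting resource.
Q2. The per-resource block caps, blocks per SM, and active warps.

Answer: occupancy 15/16, limited by registers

registers: 6 blocks
shared memory: 11 blocks
warps: 6 blocks
blocks: 32 blocks

Answer: 6 blocks, 60 active warps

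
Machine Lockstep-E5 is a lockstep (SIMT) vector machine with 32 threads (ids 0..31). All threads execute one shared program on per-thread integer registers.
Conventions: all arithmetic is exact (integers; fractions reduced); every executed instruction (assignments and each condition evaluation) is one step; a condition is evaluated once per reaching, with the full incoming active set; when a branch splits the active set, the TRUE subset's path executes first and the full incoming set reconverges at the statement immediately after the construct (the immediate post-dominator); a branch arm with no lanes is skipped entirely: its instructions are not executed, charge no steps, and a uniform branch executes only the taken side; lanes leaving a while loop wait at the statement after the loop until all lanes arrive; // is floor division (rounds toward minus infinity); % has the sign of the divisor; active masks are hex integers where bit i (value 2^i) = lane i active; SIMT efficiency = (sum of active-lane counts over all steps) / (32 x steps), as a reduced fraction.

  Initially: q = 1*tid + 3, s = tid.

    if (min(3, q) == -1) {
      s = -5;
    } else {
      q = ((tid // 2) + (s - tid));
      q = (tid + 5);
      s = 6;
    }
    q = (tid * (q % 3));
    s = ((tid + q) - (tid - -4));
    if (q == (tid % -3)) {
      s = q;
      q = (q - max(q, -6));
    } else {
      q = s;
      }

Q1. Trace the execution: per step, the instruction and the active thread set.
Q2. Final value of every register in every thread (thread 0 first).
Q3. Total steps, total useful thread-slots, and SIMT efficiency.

step 0: eval (min(3, q) == -1)       0xffffffff
step 1: q <- ((tid // 2) + (s - tid)) 0xffffffff
step 2: q <- (tid + 5)               0xffffffff
step 3: s <- 6                       0xffffffff
step 4: q <- (tid * (q % 3))         0xffffffff
step 5: s <- ((tid + q) - (tid - -4)) 0xffffffff
step 6: eval (q == (tid % -3))       0xffffffff
step 7: s <- q                       0x00000001
step 8: q <- (q - max(q, -6))        0x00000001
step 9: q <- s                       0xfffffffe

Answer: 10 steps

q: 0,-4,-2,2,-4,1,8,-4,4,14,-4,7,20,-4,10,26,-4,13,32,-4,16,38,-4,19,44,-4,22,50,-4,25,56,-4
s: 0,-4,-2,2,-4,1,8,-4,4,14,-4,7,20,-4,10,26,-4,13,32,-4,16,38,-4,19,44,-4,22,50,-4,25,56,-4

steps = 10; useful = 257; efficiency = 257/320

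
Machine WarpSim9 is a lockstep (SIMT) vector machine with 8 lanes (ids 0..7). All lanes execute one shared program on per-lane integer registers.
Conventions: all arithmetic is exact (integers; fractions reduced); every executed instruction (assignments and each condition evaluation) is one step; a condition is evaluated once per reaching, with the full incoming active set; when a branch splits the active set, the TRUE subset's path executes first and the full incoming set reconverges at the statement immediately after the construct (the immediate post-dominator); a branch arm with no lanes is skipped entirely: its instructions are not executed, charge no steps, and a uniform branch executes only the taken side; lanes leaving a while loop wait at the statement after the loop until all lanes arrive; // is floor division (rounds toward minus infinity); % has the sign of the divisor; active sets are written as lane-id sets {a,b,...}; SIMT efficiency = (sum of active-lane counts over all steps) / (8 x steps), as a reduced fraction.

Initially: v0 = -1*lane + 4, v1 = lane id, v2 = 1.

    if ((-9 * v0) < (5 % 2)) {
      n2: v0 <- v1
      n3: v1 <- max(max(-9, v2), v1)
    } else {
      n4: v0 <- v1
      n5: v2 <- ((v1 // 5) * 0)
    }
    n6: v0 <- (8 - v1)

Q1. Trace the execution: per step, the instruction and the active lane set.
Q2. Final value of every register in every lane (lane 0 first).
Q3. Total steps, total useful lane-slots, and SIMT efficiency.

step 0: eval ((-9 * v0) < (5 % 2))   {0,1,2,3,4,5,6,7}
step 1: v0 <- v1                     {0,1,2,3,4}
step 2: v1 <- max(max(-9, v2), v1)   {0,1,2,3,4}
step 3: v0 <- v1                     {5,6,7}
step 4: v2 <- ((v1 // 5) * 0)        {5,6,7}
step 5: v0 <- (8 - v1)               {0,1,2,3,4,5,6,7}

Answer: 6 steps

v0: 7,7,6,5,4,3,2,1
v1: 1,1,2,3,4,5,6,7
v2: 1,1,1,1,1,0,0,0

steps = 6; useful = 32; efficiency = 32/48 = 2/3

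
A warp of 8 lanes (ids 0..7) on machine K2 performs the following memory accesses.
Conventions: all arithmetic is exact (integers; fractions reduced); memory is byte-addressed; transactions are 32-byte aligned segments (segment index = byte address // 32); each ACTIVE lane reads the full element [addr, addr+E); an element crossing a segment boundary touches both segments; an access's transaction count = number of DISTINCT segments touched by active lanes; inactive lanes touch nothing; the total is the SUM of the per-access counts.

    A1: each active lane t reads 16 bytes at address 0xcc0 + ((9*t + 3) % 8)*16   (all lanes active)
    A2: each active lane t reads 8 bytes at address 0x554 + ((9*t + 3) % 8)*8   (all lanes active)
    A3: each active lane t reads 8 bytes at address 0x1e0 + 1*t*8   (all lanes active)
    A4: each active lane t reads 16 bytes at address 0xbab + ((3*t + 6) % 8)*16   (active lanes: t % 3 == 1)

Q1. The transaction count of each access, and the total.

A1: 4 transactions
A2: 3 transactions
A3: 2 transactions
A4: 3 transactions

Answer: 4,3,2,3; total 12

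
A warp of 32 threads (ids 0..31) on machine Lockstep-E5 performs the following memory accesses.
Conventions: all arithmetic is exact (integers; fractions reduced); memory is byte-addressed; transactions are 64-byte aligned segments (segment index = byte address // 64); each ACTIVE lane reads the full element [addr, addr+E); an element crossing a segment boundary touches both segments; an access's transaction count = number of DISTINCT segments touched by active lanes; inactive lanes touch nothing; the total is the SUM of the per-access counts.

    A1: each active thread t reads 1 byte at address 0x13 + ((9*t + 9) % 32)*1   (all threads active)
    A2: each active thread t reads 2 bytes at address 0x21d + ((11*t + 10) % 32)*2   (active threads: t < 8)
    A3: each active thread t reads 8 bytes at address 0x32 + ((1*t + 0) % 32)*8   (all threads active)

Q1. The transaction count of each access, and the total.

A1: 1 transaction
A2: 2 transactions
A3: 5 transactions

Answer: 1,2,5; total 8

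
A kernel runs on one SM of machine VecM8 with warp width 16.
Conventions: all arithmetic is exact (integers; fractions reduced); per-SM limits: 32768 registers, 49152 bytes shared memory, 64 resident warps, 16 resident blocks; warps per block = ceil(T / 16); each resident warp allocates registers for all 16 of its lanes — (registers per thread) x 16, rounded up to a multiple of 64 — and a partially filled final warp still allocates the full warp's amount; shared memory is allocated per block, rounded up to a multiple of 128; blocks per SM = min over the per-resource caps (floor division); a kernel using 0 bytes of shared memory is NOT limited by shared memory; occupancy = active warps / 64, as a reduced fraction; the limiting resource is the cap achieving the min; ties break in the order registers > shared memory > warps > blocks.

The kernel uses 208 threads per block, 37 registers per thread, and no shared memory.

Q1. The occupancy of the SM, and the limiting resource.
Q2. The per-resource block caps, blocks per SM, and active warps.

Answer: occupancy 39/64, limited by registers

registers: 3 blocks
shared memory: no limit (kernel uses none)
warps: 4 blocks
blocks: 16 blocks

Answer: 3 blocks, 39 active warps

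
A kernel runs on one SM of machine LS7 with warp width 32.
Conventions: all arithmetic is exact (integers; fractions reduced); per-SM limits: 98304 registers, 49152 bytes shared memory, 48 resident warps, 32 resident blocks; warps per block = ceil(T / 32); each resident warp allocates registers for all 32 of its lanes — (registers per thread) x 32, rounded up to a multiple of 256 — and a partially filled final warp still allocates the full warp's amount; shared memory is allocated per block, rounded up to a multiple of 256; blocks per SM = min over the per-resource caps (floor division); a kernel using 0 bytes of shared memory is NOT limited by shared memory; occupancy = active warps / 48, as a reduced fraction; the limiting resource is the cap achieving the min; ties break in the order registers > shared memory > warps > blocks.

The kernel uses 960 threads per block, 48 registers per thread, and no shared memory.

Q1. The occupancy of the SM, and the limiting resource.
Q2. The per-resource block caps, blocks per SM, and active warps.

Answer: occupancy 5/8, limited by warps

registers: 2 blocks
shared memory: no limit (kernel uses none)
warps: 1 block
blocks: 32 blocks

Answer: 1 block, 30 active warps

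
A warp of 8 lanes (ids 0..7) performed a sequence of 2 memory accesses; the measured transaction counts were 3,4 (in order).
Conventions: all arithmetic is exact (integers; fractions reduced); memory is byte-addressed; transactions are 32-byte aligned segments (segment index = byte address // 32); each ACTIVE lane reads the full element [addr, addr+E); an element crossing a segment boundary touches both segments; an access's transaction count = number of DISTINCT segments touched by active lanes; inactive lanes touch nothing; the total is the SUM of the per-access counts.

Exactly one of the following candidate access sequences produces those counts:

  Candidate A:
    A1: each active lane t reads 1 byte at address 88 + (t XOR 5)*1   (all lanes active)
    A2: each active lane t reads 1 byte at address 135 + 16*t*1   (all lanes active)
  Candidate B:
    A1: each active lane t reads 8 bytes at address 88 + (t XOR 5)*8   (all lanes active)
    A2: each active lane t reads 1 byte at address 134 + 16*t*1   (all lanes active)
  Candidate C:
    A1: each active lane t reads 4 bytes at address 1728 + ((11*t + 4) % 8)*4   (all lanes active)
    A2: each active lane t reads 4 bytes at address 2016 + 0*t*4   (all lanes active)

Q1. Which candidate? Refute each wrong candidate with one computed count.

A: A1 gives 1 transaction, not 3
C: A1 gives 1 transaction, not 3
B: all counts match (3,4)

Answer: B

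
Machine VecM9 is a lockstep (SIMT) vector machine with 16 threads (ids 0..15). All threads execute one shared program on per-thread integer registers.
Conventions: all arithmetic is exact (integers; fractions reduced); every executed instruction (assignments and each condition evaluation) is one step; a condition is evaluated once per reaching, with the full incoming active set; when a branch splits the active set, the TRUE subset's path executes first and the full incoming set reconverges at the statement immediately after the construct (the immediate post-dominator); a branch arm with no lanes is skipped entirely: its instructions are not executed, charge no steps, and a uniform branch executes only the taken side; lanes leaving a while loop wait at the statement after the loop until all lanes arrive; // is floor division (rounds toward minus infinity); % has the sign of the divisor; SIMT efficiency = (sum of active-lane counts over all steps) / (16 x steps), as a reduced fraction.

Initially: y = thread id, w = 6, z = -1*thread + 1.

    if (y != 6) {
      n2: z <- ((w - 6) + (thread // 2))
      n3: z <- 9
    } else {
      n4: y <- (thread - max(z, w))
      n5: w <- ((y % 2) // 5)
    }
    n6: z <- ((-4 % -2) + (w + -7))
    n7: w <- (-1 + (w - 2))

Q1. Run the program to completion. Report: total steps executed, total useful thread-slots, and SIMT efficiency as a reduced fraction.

Answer: 7 steps, 80 useful, 5/7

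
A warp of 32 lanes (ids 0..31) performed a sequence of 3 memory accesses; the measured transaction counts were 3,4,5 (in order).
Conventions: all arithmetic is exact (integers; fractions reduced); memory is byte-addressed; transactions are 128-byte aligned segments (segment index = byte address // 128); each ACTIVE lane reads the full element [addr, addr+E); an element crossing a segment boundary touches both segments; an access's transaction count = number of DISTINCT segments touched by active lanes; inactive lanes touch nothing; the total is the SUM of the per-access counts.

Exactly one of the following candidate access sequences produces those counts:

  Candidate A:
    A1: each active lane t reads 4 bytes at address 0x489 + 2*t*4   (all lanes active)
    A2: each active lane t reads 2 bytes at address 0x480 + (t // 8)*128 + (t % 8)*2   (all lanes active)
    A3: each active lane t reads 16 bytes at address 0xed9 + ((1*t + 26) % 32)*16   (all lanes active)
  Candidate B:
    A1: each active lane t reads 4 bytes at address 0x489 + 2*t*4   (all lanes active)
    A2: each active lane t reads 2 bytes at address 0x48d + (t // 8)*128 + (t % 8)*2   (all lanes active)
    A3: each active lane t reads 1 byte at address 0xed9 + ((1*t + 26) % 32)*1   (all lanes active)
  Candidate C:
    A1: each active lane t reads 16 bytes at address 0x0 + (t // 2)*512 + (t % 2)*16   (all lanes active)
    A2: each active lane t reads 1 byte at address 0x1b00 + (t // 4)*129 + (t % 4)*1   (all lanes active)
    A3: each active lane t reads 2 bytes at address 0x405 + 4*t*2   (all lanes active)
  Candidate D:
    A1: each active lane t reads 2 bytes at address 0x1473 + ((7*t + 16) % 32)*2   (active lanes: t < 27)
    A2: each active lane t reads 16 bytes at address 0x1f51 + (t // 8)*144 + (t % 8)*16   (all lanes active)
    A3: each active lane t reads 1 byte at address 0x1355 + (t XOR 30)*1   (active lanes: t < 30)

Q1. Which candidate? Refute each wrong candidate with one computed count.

B: A3 gives 1 transaction, not 5
C: A1 gives 16 transactions, not 3
D: A1 gives 2 transactions, not 3
A: all counts match (3,4,5)

Answer: A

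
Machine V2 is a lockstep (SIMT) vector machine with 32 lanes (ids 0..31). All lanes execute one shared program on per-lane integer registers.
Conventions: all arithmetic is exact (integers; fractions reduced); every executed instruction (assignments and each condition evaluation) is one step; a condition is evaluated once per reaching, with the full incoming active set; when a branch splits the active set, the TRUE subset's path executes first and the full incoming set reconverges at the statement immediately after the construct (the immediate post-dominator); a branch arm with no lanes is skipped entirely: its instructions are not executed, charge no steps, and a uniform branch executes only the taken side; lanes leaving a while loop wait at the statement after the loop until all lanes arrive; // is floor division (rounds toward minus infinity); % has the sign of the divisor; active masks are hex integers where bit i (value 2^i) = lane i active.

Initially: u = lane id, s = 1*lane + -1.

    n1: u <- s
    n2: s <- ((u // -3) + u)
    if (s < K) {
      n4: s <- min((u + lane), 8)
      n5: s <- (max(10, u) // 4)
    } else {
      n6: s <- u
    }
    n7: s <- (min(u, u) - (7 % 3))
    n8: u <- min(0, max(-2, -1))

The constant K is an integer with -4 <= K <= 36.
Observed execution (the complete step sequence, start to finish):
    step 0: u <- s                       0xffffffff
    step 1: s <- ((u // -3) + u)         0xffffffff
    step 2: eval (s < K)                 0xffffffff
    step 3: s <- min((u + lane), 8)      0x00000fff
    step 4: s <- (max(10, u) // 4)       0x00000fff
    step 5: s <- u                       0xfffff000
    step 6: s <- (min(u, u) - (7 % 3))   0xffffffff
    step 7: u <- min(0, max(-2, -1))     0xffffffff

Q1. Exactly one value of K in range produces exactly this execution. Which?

Answer: K = 7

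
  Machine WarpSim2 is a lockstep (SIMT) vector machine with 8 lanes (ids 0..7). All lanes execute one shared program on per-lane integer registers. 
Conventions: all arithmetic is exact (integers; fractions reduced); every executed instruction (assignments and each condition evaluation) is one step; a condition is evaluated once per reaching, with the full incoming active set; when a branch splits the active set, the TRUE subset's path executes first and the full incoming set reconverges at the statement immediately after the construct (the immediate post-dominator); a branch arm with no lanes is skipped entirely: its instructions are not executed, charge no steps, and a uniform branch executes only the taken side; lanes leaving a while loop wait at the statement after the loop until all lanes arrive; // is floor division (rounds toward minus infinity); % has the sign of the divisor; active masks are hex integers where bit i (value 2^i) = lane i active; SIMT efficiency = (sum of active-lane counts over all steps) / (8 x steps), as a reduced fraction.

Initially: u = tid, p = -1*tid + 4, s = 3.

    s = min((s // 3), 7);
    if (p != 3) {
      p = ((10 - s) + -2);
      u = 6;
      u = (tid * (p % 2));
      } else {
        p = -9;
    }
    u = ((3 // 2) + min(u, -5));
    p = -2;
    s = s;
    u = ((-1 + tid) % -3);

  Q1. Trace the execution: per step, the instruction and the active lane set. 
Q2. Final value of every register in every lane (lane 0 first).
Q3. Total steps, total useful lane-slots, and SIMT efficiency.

step 0: s <- min((s // 3), 7)        0xff
step 1: eval (p != 3)                0xff
step 2: p <- ((10 - s) + -2)         0xfd
step 3: u <- 6                       0xfd
step 4: u <- (tid * (p % 2))         0xfd
step 5: p <- -9                      0x02
step 6: u <- ((3 // 2) + min(u, -5)) 0xff
step 7: p <- -2                      0xff
step 8: s <- s                       0xff
step 9: u <- ((-1 + tid) % -3)       0xff

Answer: 10 steps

u: -1,0,-2,-1,0,-2,-1,0
p: -2,-2,-2,-2,-2,-2,-2,-2
s: 1,1,1,1,1,1,1,1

steps = 10; useful = 70; efficiency = 70/80 = 7/8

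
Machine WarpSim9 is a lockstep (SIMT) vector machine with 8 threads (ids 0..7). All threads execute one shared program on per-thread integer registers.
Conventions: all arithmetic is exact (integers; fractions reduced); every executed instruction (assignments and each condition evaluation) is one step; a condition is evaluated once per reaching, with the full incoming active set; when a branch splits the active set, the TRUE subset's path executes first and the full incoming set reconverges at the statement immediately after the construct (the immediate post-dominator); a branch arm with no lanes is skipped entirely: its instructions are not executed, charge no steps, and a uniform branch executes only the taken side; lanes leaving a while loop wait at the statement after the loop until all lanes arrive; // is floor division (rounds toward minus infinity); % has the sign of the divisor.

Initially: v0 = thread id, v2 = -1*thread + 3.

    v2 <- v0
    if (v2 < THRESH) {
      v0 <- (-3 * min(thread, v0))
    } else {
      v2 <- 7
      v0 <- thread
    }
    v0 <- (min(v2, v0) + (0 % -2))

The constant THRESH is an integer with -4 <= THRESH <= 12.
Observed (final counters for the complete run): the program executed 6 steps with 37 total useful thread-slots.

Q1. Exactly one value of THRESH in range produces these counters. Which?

Answer: THRESH = 3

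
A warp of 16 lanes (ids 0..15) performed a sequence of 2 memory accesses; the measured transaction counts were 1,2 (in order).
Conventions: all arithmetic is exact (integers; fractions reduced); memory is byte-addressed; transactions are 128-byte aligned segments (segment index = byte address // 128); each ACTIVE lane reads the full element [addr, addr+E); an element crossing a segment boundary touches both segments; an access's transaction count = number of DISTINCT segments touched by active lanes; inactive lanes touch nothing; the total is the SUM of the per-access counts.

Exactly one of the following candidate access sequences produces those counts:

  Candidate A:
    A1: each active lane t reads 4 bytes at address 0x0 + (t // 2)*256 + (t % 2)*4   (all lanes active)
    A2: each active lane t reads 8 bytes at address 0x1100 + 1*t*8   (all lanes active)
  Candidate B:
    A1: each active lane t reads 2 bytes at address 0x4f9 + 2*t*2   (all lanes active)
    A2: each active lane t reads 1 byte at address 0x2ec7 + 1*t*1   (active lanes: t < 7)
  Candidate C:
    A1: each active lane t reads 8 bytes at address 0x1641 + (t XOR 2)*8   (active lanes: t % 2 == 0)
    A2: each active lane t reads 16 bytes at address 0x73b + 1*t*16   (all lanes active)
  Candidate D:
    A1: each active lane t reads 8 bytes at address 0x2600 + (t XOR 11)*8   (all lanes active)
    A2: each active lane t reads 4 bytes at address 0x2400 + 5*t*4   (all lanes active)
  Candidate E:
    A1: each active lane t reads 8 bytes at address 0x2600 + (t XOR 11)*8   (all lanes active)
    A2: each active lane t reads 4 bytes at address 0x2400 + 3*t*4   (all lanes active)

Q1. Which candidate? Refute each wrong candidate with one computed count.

A: A1 gives 8 transactions, not 1
B: A1 gives 2 transactions, not 1
C: A1 gives 2 transactions, not 1
D: A2 gives 3 transactions, not 2
E: all counts match (1,2)

Answer: E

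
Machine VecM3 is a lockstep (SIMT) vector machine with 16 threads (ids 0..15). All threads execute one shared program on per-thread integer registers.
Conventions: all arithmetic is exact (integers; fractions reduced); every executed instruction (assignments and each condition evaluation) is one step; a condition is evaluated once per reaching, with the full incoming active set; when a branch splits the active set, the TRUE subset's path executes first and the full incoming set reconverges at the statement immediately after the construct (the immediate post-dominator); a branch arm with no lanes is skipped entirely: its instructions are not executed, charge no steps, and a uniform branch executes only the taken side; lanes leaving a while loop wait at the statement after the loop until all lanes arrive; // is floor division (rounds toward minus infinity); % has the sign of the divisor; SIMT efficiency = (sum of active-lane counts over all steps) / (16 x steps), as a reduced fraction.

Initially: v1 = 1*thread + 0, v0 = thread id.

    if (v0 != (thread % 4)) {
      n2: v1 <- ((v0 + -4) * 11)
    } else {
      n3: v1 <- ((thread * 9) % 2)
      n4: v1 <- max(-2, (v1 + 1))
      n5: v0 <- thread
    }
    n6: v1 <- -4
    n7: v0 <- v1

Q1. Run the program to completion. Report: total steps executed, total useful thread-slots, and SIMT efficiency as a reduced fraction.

Answer: 7 steps, 72 useful, 9/14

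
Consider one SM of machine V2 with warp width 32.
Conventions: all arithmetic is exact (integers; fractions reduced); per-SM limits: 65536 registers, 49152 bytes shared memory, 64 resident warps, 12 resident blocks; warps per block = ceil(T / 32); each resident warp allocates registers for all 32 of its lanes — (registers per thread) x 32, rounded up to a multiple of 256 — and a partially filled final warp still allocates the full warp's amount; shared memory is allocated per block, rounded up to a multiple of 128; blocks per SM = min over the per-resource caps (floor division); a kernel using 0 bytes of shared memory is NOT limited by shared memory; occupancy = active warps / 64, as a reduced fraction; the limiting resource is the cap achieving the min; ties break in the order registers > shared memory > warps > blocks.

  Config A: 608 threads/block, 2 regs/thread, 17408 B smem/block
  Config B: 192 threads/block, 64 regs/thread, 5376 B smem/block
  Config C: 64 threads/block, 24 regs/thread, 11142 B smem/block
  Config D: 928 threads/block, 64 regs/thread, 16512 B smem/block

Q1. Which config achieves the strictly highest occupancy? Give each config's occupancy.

occupancies: A 19/32, B 15/32, C 1/8, D 29/64

Answer: A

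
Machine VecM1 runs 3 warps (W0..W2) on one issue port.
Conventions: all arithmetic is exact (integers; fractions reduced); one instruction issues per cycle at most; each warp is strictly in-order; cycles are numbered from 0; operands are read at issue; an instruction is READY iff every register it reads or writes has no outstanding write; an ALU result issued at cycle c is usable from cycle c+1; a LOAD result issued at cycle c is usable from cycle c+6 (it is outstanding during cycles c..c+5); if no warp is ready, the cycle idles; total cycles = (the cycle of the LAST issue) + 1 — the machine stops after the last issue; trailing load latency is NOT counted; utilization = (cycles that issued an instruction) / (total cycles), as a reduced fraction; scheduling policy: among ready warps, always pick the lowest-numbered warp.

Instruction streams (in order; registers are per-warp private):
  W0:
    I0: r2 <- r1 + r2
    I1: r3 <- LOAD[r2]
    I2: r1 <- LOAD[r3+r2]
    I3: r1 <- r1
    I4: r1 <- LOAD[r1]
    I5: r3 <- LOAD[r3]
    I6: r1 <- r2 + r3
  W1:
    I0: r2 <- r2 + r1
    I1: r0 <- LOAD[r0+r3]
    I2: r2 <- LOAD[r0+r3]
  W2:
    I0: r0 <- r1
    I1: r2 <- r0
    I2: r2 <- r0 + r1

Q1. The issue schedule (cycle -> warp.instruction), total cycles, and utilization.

cycle 0: W0.I0
cycle 1: W0.I1
cycle 2: W1.I0
cycle 3: W1.I1
cycle 4: W2.I0
cycle 5: W2.I1
cycle 6: W2.I2
cycle 7: W0.I2
cycle 8: idle
cycle 9: W1.I2
cycle 10: idle
cycle 11: idle
cycle 12: idle
cycle 13: W0.I3
cycle 14: W0.I4
cycle 15: W0.I5
cycle 16: idle
cycle 17: idle
cycle 18: idle
cycle 19: idle
cycle 20: idle
cycle 21: W0.I6

Answer: 22 cycles, utilization 13/22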